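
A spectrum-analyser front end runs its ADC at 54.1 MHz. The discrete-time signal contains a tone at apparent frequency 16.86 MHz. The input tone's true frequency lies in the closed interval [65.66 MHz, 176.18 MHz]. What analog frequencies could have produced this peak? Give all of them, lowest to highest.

Frequencies that alias to 16.86 MHz are k·fs ± 16.86 MHz for integer k ≥ 0.
k=0: 16.86 MHz.
k=1: 37.24 MHz, 70.96 MHz.
k=2: 91.34 MHz, 125.06 MHz.
k=3: 145.44 MHz, 179.16 MHz.
k=4: 199.54 MHz, 233.26 MHz.
Within [65.66 MHz, 176.18 MHz]: 70.96 MHz, 91.34 MHz, 125.06 MHz, 145.44 MHz.

70.96 MHz, 91.34 MHz, 125.06 MHz, 145.44 MHz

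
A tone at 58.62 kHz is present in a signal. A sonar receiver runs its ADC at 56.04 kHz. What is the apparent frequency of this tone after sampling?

2.58 kHz

58.62 kHz mod fs = 2.58 kHz.
2.58 kHz ≤ fs/2 = 28.02 kHz, appears at 2.58 kHz.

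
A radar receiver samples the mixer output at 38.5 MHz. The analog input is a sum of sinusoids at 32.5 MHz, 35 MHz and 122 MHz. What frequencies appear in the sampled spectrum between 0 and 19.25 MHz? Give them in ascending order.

fs/2 = 19.25 MHz.
32.5 MHz > fs/2 = 19.25 MHz, folds to fs − 32.5 MHz = 6 MHz.
35 MHz > fs/2 = 19.25 MHz, folds to fs − 35 MHz = 3.5 MHz.
122 MHz mod fs = 6.5 MHz.
6.5 MHz ≤ fs/2 = 19.25 MHz, appears at 6.5 MHz.
Distinct values: {3.5 MHz, 6 MHz, 6.5 MHz}.

3.5 MHz, 6 MHz, 6.5 MHz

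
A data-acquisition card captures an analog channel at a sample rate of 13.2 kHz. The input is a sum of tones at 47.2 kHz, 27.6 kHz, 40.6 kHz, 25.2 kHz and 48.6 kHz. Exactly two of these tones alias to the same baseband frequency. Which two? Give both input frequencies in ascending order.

25.2 kHz, 27.6 kHz

fs/2 = 6.6 kHz.
47.2 kHz mod fs = 7.6 kHz.
7.6 kHz > fs/2 = 6.6 kHz, folds to fs − 7.6 kHz = 5.6 kHz.
27.6 kHz mod fs = 1.2 kHz.
1.2 kHz ≤ fs/2 = 6.6 kHz, appears at 1.2 kHz.
40.6 kHz mod fs = 1 kHz.
1 kHz ≤ fs/2 = 6.6 kHz, appears at 1 kHz.
25.2 kHz mod fs = 12 kHz.
12 kHz > fs/2 = 6.6 kHz, folds to fs − 12 kHz = 1.2 kHz.
48.6 kHz mod fs = 9 kHz.
9 kHz > fs/2 = 6.6 kHz, folds to fs − 9 kHz = 4.2 kHz.
25.2 kHz and 27.6 kHz both map to 1.2 kHz.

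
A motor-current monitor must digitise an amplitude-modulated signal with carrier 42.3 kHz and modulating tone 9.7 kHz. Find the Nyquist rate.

104 kHz

AM sidebands sit at fc ± fm = 32.6 kHz and 52 kHz.
Highest-frequency component: 52 kHz.
Nyquist rate = 2 × 52 kHz = 104 kHz.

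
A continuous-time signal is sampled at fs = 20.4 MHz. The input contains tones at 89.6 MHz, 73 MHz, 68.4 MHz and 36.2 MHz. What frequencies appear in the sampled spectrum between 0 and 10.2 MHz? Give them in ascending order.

4.6 MHz, 7.2 MHz, 8 MHz, 8.6 MHz

fs/2 = 10.2 MHz.
89.6 MHz mod fs = 8 MHz.
8 MHz ≤ fs/2 = 10.2 MHz, appears at 8 MHz.
73 MHz mod fs = 11.8 MHz.
11.8 MHz > fs/2 = 10.2 MHz, folds to fs − 11.8 MHz = 8.6 MHz.
68.4 MHz mod fs = 7.2 MHz.
7.2 MHz ≤ fs/2 = 10.2 MHz, appears at 7.2 MHz.
36.2 MHz mod fs = 15.8 MHz.
15.8 MHz > fs/2 = 10.2 MHz, folds to fs − 15.8 MHz = 4.6 MHz.
Distinct values: {4.6 MHz, 7.2 MHz, 8 MHz, 8.6 MHz}.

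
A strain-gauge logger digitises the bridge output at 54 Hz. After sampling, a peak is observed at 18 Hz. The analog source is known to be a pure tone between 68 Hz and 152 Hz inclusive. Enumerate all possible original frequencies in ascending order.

Frequencies that alias to 18 Hz are k·fs ± 18 Hz for integer k ≥ 0.
k=0: 18 Hz.
k=1: 36 Hz, 72 Hz.
k=2: 90 Hz, 126 Hz.
k=3: 144 Hz, 180 Hz.
k=4: 198 Hz, 234 Hz.
Within [68 Hz, 152 Hz]: 72 Hz, 90 Hz, 126 Hz, 144 Hz.

72 Hz, 90 Hz, 126 Hz, 144 Hz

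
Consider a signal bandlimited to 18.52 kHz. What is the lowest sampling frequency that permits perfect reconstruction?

Nyquist rate = 2 × 18.52 kHz = 37.04 kHz.

37.04 kHz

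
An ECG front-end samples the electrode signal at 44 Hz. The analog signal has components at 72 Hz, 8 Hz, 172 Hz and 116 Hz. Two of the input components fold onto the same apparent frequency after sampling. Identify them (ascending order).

72 Hz, 116 Hz

fs/2 = 22 Hz.
72 Hz mod fs = 28 Hz.
28 Hz > fs/2 = 22 Hz, folds to fs − 28 Hz = 16 Hz.
8 Hz ≤ fs/2 = 22 Hz, passes unchanged.
172 Hz mod fs = 40 Hz.
40 Hz > fs/2 = 22 Hz, folds to fs − 40 Hz = 4 Hz.
116 Hz mod fs = 28 Hz.
28 Hz > fs/2 = 22 Hz, folds to fs − 28 Hz = 16 Hz.
72 Hz and 116 Hz both map to 16 Hz.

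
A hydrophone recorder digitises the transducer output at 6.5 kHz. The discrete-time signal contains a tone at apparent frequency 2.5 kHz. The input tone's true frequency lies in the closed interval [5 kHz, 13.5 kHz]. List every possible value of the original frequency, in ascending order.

9 kHz, 10.5 kHz

Frequencies that alias to 2.5 kHz are k·fs ± 2.5 kHz for integer k ≥ 0.
k=0: 2.5 kHz.
k=1: 4 kHz, 9 kHz.
k=2: 10.5 kHz, 15.5 kHz.
k=3: 17 kHz, 22 kHz.
Within [5 kHz, 13.5 kHz]: 9 kHz, 10.5 kHz.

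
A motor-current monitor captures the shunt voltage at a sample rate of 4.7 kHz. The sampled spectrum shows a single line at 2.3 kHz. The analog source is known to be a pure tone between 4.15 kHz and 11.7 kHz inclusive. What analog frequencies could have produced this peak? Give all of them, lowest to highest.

7 kHz, 7.1 kHz, 11.7 kHz

Frequencies that alias to 2.3 kHz are k·fs ± 2.3 kHz for integer k ≥ 0.
k=0: 2.3 kHz.
k=1: 2.4 kHz, 7 kHz.
k=2: 7.1 kHz, 11.7 kHz.
k=3: 11.8 kHz, 16.4 kHz.
Within [4.15 kHz, 11.7 kHz]: 7 kHz, 7.1 kHz, 11.7 kHz.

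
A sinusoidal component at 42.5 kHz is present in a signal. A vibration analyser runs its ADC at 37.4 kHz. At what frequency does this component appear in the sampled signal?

42.5 kHz mod fs = 5.1 kHz.
5.1 kHz ≤ fs/2 = 18.7 kHz, appears at 5.1 kHz.

5.1 kHz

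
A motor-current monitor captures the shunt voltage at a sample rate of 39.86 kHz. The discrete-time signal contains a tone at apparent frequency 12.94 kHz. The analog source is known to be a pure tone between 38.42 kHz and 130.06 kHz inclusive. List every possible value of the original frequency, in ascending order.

52.8 kHz, 66.78 kHz, 92.66 kHz, 106.64 kHz

Frequencies that alias to 12.94 kHz are k·fs ± 12.94 kHz for integer k ≥ 0.
k=0: 12.94 kHz.
k=1: 26.92 kHz, 52.8 kHz.
k=2: 66.78 kHz, 92.66 kHz.
k=3: 106.64 kHz, 132.52 kHz.
k=4: 146.5 kHz, 172.38 kHz.
Within [38.42 kHz, 130.06 kHz]: 52.8 kHz, 66.78 kHz, 92.66 kHz, 106.64 kHz.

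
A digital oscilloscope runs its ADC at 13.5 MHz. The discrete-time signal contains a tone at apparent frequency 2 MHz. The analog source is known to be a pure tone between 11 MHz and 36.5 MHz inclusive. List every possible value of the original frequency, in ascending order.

Frequencies that alias to 2 MHz are k·fs ± 2 MHz for integer k ≥ 0.
k=0: 2 MHz.
k=1: 11.5 MHz, 15.5 MHz.
k=2: 25 MHz, 29 MHz.
k=3: 38.5 MHz, 42.5 MHz.
Within [11 MHz, 36.5 MHz]: 11.5 MHz, 15.5 MHz, 25 MHz, 29 MHz.

11.5 MHz, 15.5 MHz, 25 MHz, 29 MHz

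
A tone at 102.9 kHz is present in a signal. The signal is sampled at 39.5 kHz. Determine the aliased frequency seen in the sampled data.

15.6 kHz

102.9 kHz mod fs = 23.9 kHz.
23.9 kHz > fs/2 = 19.75 kHz, folds to fs − 23.9 kHz = 15.6 kHz.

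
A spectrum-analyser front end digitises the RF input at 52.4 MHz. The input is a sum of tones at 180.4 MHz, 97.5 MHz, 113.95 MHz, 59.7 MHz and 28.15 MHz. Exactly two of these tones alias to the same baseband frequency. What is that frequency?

fs/2 = 26.2 MHz.
180.4 MHz mod fs = 23.2 MHz.
23.2 MHz ≤ fs/2 = 26.2 MHz, appears at 23.2 MHz.
97.5 MHz mod fs = 45.1 MHz.
45.1 MHz > fs/2 = 26.2 MHz, folds to fs − 45.1 MHz = 7.3 MHz.
113.95 MHz mod fs = 9.15 MHz.
9.15 MHz ≤ fs/2 = 26.2 MHz, appears at 9.15 MHz.
59.7 MHz mod fs = 7.3 MHz.
7.3 MHz ≤ fs/2 = 26.2 MHz, appears at 7.3 MHz.
28.15 MHz > fs/2 = 26.2 MHz, folds to fs − 28.15 MHz = 24.25 MHz.
59.7 MHz and 97.5 MHz both map to 7.3 MHz.

7.3 MHz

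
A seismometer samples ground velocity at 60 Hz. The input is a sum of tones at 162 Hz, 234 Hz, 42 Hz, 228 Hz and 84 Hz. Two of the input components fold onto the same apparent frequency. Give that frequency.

fs/2 = 30 Hz.
162 Hz mod fs = 42 Hz.
42 Hz > fs/2 = 30 Hz, folds to fs − 42 Hz = 18 Hz.
234 Hz mod fs = 54 Hz.
54 Hz > fs/2 = 30 Hz, folds to fs − 54 Hz = 6 Hz.
42 Hz > fs/2 = 30 Hz, folds to fs − 42 Hz = 18 Hz.
228 Hz mod fs = 48 Hz.
48 Hz > fs/2 = 30 Hz, folds to fs − 48 Hz = 12 Hz.
84 Hz mod fs = 24 Hz.
24 Hz ≤ fs/2 = 30 Hz, appears at 24 Hz.
42 Hz and 162 Hz both map to 18 Hz.

18 Hz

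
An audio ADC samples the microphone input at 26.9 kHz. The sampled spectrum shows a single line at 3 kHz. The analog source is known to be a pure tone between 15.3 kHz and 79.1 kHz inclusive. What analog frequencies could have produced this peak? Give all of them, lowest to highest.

Frequencies that alias to 3 kHz are k·fs ± 3 kHz for integer k ≥ 0.
k=0: 3 kHz.
k=1: 23.9 kHz, 29.9 kHz.
k=2: 50.8 kHz, 56.8 kHz.
k=3: 77.7 kHz, 83.7 kHz.
k=4: 104.6 kHz, 110.6 kHz.
Within [15.3 kHz, 79.1 kHz]: 23.9 kHz, 29.9 kHz, 50.8 kHz, 56.8 kHz, 77.7 kHz.

23.9 kHz, 29.9 kHz, 50.8 kHz, 56.8 kHz, 77.7 kHz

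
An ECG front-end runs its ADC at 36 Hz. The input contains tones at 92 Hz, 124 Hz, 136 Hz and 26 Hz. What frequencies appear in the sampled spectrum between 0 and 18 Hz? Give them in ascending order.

fs/2 = 18 Hz.
92 Hz mod fs = 20 Hz.
20 Hz > fs/2 = 18 Hz, folds to fs − 20 Hz = 16 Hz.
124 Hz mod fs = 16 Hz.
16 Hz ≤ fs/2 = 18 Hz, appears at 16 Hz.
136 Hz mod fs = 28 Hz.
28 Hz > fs/2 = 18 Hz, folds to fs − 28 Hz = 8 Hz.
26 Hz > fs/2 = 18 Hz, folds to fs − 26 Hz = 10 Hz.
Distinct values: {8 Hz, 10 Hz, 16 Hz}.

8 Hz, 10 Hz, 16 Hz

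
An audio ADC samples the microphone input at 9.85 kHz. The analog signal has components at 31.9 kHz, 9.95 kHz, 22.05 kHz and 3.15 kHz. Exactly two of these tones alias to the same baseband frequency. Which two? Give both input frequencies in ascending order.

22.05 kHz, 31.9 kHz

fs/2 = 4.925 kHz.
31.9 kHz mod fs = 2.35 kHz.
2.35 kHz ≤ fs/2 = 4.925 kHz, appears at 2.35 kHz.
9.95 kHz mod fs = 0.1 kHz.
0.1 kHz ≤ fs/2 = 4.925 kHz, appears at 0.1 kHz.
22.05 kHz mod fs = 2.35 kHz.
2.35 kHz ≤ fs/2 = 4.925 kHz, appears at 2.35 kHz.
3.15 kHz ≤ fs/2 = 4.925 kHz, passes unchanged.
22.05 kHz and 31.9 kHz both map to 2.35 kHz.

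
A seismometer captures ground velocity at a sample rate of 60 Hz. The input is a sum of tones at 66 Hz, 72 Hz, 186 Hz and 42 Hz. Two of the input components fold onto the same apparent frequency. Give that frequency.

6 Hz

fs/2 = 30 Hz.
66 Hz mod fs = 6 Hz.
6 Hz ≤ fs/2 = 30 Hz, appears at 6 Hz.
72 Hz mod fs = 12 Hz.
12 Hz ≤ fs/2 = 30 Hz, appears at 12 Hz.
186 Hz mod fs = 6 Hz.
6 Hz ≤ fs/2 = 30 Hz, appears at 6 Hz.
42 Hz > fs/2 = 30 Hz, folds to fs − 42 Hz = 18 Hz.
66 Hz and 186 Hz both map to 6 Hz.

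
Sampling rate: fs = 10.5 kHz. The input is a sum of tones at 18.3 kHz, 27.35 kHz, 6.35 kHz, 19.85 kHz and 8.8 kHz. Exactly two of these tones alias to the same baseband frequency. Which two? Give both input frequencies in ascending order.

6.35 kHz, 27.35 kHz

fs/2 = 5.25 kHz.
18.3 kHz mod fs = 7.8 kHz.
7.8 kHz > fs/2 = 5.25 kHz, folds to fs − 7.8 kHz = 2.7 kHz.
27.35 kHz mod fs = 6.35 kHz.
6.35 kHz > fs/2 = 5.25 kHz, folds to fs − 6.35 kHz = 4.15 kHz.
6.35 kHz > fs/2 = 5.25 kHz, folds to fs − 6.35 kHz = 4.15 kHz.
19.85 kHz mod fs = 9.35 kHz.
9.35 kHz > fs/2 = 5.25 kHz, folds to fs − 9.35 kHz = 1.15 kHz.
8.8 kHz > fs/2 = 5.25 kHz, folds to fs − 8.8 kHz = 1.7 kHz.
6.35 kHz and 27.35 kHz both map to 4.15 kHz.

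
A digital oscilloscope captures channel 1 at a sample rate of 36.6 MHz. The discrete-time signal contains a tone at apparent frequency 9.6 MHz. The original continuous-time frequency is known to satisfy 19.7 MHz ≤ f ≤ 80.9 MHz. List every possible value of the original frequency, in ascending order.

27 MHz, 46.2 MHz, 63.6 MHz

Frequencies that alias to 9.6 MHz are k·fs ± 9.6 MHz for integer k ≥ 0.
k=0: 9.6 MHz.
k=1: 27 MHz, 46.2 MHz.
k=2: 63.6 MHz, 82.8 MHz.
k=3: 100.2 MHz, 119.4 MHz.
Within [19.7 MHz, 80.9 MHz]: 27 MHz, 46.2 MHz, 63.6 MHz.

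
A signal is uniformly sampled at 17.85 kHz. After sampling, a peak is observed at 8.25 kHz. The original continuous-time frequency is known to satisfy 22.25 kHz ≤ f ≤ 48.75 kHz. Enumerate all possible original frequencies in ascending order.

Frequencies that alias to 8.25 kHz are k·fs ± 8.25 kHz for integer k ≥ 0.
k=0: 8.25 kHz.
k=1: 9.6 kHz, 26.1 kHz.
k=2: 27.45 kHz, 43.95 kHz.
k=3: 45.3 kHz, 61.8 kHz.
k=4: 63.15 kHz, 79.65 kHz.
Within [22.25 kHz, 48.75 kHz]: 26.1 kHz, 27.45 kHz, 43.95 kHz, 45.3 kHz.

26.1 kHz, 27.45 kHz, 43.95 kHz, 45.3 kHz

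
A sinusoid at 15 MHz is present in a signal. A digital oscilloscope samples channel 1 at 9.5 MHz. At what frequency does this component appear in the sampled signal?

15 MHz mod fs = 5.5 MHz.
5.5 MHz > fs/2 = 4.75 MHz, folds to fs − 5.5 MHz = 4 MHz.

4 MHz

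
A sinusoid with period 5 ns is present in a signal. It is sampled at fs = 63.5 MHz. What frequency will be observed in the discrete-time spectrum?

9.5 MHz

T = 5 ns → f = 1/T = 200 MHz.
200 MHz mod fs = 9.5 MHz.
9.5 MHz ≤ fs/2 = 31.75 MHz, appears at 9.5 MHz.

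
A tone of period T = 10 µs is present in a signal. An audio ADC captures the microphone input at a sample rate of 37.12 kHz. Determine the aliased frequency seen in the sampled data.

T = 10 µs → f = 1/T = 100 kHz.
100 kHz mod fs = 25.76 kHz.
25.76 kHz > fs/2 = 18.56 kHz, folds to fs − 25.76 kHz = 11.36 kHz.

11.36 kHz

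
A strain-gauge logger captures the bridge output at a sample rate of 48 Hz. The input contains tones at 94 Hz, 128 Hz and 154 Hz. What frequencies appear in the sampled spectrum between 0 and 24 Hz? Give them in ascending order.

fs/2 = 24 Hz.
94 Hz mod fs = 46 Hz.
46 Hz > fs/2 = 24 Hz, folds to fs − 46 Hz = 2 Hz.
128 Hz mod fs = 32 Hz.
32 Hz > fs/2 = 24 Hz, folds to fs − 32 Hz = 16 Hz.
154 Hz mod fs = 10 Hz.
10 Hz ≤ fs/2 = 24 Hz, appears at 10 Hz.
Distinct values: {2 Hz, 10 Hz, 16 Hz}.

2 Hz, 10 Hz, 16 Hz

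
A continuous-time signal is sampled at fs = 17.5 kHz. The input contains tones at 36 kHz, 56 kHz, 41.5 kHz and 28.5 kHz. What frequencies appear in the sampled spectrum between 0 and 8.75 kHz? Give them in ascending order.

fs/2 = 8.75 kHz.
36 kHz mod fs = 1 kHz.
1 kHz ≤ fs/2 = 8.75 kHz, appears at 1 kHz.
56 kHz mod fs = 3.5 kHz.
3.5 kHz ≤ fs/2 = 8.75 kHz, appears at 3.5 kHz.
41.5 kHz mod fs = 6.5 kHz.
6.5 kHz ≤ fs/2 = 8.75 kHz, appears at 6.5 kHz.
28.5 kHz mod fs = 11 kHz.
11 kHz > fs/2 = 8.75 kHz, folds to fs − 11 kHz = 6.5 kHz.
Distinct values: {1 kHz, 3.5 kHz, 6.5 kHz}.

1 kHz, 3.5 kHz, 6.5 kHz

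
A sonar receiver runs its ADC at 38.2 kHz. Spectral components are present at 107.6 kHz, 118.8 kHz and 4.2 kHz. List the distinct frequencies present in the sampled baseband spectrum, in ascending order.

4.2 kHz, 7 kHz

fs/2 = 19.1 kHz.
107.6 kHz mod fs = 31.2 kHz.
31.2 kHz > fs/2 = 19.1 kHz, folds to fs − 31.2 kHz = 7 kHz.
118.8 kHz mod fs = 4.2 kHz.
4.2 kHz ≤ fs/2 = 19.1 kHz, appears at 4.2 kHz.
4.2 kHz ≤ fs/2 = 19.1 kHz, passes unchanged.
Distinct values: {4.2 kHz, 7 kHz}.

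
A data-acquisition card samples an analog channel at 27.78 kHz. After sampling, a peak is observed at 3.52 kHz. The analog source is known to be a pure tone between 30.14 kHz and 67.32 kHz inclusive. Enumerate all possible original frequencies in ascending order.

Frequencies that alias to 3.52 kHz are k·fs ± 3.52 kHz for integer k ≥ 0.
k=0: 3.52 kHz.
k=1: 24.26 kHz, 31.3 kHz.
k=2: 52.04 kHz, 59.08 kHz.
k=3: 79.82 kHz, 86.86 kHz.
Within [30.14 kHz, 67.32 kHz]: 31.3 kHz, 52.04 kHz, 59.08 kHz.

31.3 kHz, 52.04 kHz, 59.08 kHz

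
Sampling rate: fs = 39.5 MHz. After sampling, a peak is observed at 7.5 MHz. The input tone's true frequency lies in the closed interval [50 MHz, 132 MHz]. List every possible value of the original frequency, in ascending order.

Frequencies that alias to 7.5 MHz are k·fs ± 7.5 MHz for integer k ≥ 0.
k=0: 7.5 MHz.
k=1: 32 MHz, 47 MHz.
k=2: 71.5 MHz, 86.5 MHz.
k=3: 111 MHz, 126 MHz.
k=4: 150.5 MHz, 165.5 MHz.
Within [50 MHz, 132 MHz]: 71.5 MHz, 86.5 MHz, 111 MHz, 126 MHz.

71.5 MHz, 86.5 MHz, 111 MHz, 126 MHz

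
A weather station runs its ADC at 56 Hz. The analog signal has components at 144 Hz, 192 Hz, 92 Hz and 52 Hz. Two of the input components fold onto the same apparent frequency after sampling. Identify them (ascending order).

144 Hz, 192 Hz

fs/2 = 28 Hz.
144 Hz mod fs = 32 Hz.
32 Hz > fs/2 = 28 Hz, folds to fs − 32 Hz = 24 Hz.
192 Hz mod fs = 24 Hz.
24 Hz ≤ fs/2 = 28 Hz, appears at 24 Hz.
92 Hz mod fs = 36 Hz.
36 Hz > fs/2 = 28 Hz, folds to fs − 36 Hz = 20 Hz.
52 Hz > fs/2 = 28 Hz, folds to fs − 52 Hz = 4 Hz.
144 Hz and 192 Hz both map to 24 Hz.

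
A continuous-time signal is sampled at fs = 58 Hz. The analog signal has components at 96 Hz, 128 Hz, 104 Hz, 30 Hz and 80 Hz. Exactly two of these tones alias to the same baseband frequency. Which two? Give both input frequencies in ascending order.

104 Hz, 128 Hz

fs/2 = 29 Hz.
96 Hz mod fs = 38 Hz.
38 Hz > fs/2 = 29 Hz, folds to fs − 38 Hz = 20 Hz.
128 Hz mod fs = 12 Hz.
12 Hz ≤ fs/2 = 29 Hz, appears at 12 Hz.
104 Hz mod fs = 46 Hz.
46 Hz > fs/2 = 29 Hz, folds to fs − 46 Hz = 12 Hz.
30 Hz > fs/2 = 29 Hz, folds to fs − 30 Hz = 28 Hz.
80 Hz mod fs = 22 Hz.
22 Hz ≤ fs/2 = 29 Hz, appears at 22 Hz.
104 Hz and 128 Hz both map to 12 Hz.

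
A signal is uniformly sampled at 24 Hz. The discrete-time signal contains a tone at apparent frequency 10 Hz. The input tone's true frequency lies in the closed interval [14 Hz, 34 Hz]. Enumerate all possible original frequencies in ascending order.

14 Hz, 34 Hz

Frequencies that alias to 10 Hz are k·fs ± 10 Hz for integer k ≥ 0.
k=0: 10 Hz.
k=1: 14 Hz, 34 Hz.
k=2: 38 Hz, 58 Hz.
Within [14 Hz, 34 Hz]: 14 Hz, 34 Hz.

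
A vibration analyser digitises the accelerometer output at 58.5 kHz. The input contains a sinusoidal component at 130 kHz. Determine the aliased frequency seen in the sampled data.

13 kHz

130 kHz mod fs = 13 kHz.
13 kHz ≤ fs/2 = 29.25 kHz, appears at 13 kHz.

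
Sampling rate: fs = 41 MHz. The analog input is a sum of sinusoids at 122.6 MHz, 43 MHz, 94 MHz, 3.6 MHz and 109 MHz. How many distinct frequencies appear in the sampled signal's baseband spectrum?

5

fs/2 = 20.5 MHz.
122.6 MHz mod fs = 40.6 MHz.
40.6 MHz > fs/2 = 20.5 MHz, folds to fs − 40.6 MHz = 0.4 MHz.
43 MHz mod fs = 2 MHz.
2 MHz ≤ fs/2 = 20.5 MHz, appears at 2 MHz.
94 MHz mod fs = 12 MHz.
12 MHz ≤ fs/2 = 20.5 MHz, appears at 12 MHz.
3.6 MHz ≤ fs/2 = 20.5 MHz, passes unchanged.
109 MHz mod fs = 27 MHz.
27 MHz > fs/2 = 20.5 MHz, folds to fs − 27 MHz = 14 MHz.
Distinct values: {0.4 MHz, 2 MHz, 3.6 MHz, 12 MHz, 14 MHz} → 5.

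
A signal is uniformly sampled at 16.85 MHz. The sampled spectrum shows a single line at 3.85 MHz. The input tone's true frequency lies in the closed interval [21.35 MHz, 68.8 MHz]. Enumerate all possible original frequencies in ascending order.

29.85 MHz, 37.55 MHz, 46.7 MHz, 54.4 MHz, 63.55 MHz

Frequencies that alias to 3.85 MHz are k·fs ± 3.85 MHz for integer k ≥ 0.
k=0: 3.85 MHz.
k=1: 13 MHz, 20.7 MHz.
k=2: 29.85 MHz, 37.55 MHz.
k=3: 46.7 MHz, 54.4 MHz.
k=4: 63.55 MHz, 71.25 MHz.
k=5: 80.4 MHz, 88.1 MHz.
Within [21.35 MHz, 68.8 MHz]: 29.85 MHz, 37.55 MHz, 46.7 MHz, 54.4 MHz, 63.55 MHz.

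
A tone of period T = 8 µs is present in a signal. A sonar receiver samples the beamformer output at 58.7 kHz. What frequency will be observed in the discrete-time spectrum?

7.6 kHz

T = 8 µs → f = 1/T = 125 kHz.
125 kHz mod fs = 7.6 kHz.
7.6 kHz ≤ fs/2 = 29.35 kHz, appears at 7.6 kHz.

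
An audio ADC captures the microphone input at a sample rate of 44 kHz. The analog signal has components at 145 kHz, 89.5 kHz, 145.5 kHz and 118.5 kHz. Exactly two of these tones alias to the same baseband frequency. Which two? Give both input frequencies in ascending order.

fs/2 = 22 kHz.
145 kHz mod fs = 13 kHz.
13 kHz ≤ fs/2 = 22 kHz, appears at 13 kHz.
89.5 kHz mod fs = 1.5 kHz.
1.5 kHz ≤ fs/2 = 22 kHz, appears at 1.5 kHz.
145.5 kHz mod fs = 13.5 kHz.
13.5 kHz ≤ fs/2 = 22 kHz, appears at 13.5 kHz.
118.5 kHz mod fs = 30.5 kHz.
30.5 kHz > fs/2 = 22 kHz, folds to fs − 30.5 kHz = 13.5 kHz.
118.5 kHz and 145.5 kHz both map to 13.5 kHz.

118.5 kHz, 145.5 kHz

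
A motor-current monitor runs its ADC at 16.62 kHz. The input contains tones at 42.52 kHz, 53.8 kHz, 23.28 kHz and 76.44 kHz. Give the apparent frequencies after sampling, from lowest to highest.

3.94 kHz, 6.66 kHz, 7.34 kHz

fs/2 = 8.31 kHz.
42.52 kHz mod fs = 9.28 kHz.
9.28 kHz > fs/2 = 8.31 kHz, folds to fs − 9.28 kHz = 7.34 kHz.
53.8 kHz mod fs = 3.94 kHz.
3.94 kHz ≤ fs/2 = 8.31 kHz, appears at 3.94 kHz.
23.28 kHz mod fs = 6.66 kHz.
6.66 kHz ≤ fs/2 = 8.31 kHz, appears at 6.66 kHz.
76.44 kHz mod fs = 9.96 kHz.
9.96 kHz > fs/2 = 8.31 kHz, folds to fs − 9.96 kHz = 6.66 kHz.
Distinct values: {3.94 kHz, 6.66 kHz, 7.34 kHz}.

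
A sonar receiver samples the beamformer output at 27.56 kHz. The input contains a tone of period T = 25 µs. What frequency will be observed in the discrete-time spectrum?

12.44 kHz

T = 25 µs → f = 1/T = 40 kHz.
40 kHz mod fs = 12.44 kHz.
12.44 kHz ≤ fs/2 = 13.78 kHz, appears at 12.44 kHz.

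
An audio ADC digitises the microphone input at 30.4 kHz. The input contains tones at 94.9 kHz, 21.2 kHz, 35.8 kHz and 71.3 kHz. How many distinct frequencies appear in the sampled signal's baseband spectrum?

fs/2 = 15.2 kHz.
94.9 kHz mod fs = 3.7 kHz.
3.7 kHz ≤ fs/2 = 15.2 kHz, appears at 3.7 kHz.
21.2 kHz > fs/2 = 15.2 kHz, folds to fs − 21.2 kHz = 9.2 kHz.
35.8 kHz mod fs = 5.4 kHz.
5.4 kHz ≤ fs/2 = 15.2 kHz, appears at 5.4 kHz.
71.3 kHz mod fs = 10.5 kHz.
10.5 kHz ≤ fs/2 = 15.2 kHz, appears at 10.5 kHz.
Distinct values: {3.7 kHz, 5.4 kHz, 9.2 kHz, 10.5 kHz} → 4.

4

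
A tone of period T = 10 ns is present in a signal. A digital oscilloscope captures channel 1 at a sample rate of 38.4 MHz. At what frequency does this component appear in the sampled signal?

15.2 MHz

T = 10 ns → f = 1/T = 100 MHz.
100 MHz mod fs = 23.2 MHz.
23.2 MHz > fs/2 = 19.2 MHz, folds to fs − 23.2 MHz = 15.2 MHz.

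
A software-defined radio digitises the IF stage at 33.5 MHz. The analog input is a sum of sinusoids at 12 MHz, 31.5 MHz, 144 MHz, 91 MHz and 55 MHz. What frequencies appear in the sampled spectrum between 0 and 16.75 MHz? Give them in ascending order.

2 MHz, 9.5 MHz, 10 MHz, 12 MHz

fs/2 = 16.75 MHz.
12 MHz ≤ fs/2 = 16.75 MHz, passes unchanged.
31.5 MHz > fs/2 = 16.75 MHz, folds to fs − 31.5 MHz = 2 MHz.
144 MHz mod fs = 10 MHz.
10 MHz ≤ fs/2 = 16.75 MHz, appears at 10 MHz.
91 MHz mod fs = 24 MHz.
24 MHz > fs/2 = 16.75 MHz, folds to fs − 24 MHz = 9.5 MHz.
55 MHz mod fs = 21.5 MHz.
21.5 MHz > fs/2 = 16.75 MHz, folds to fs − 21.5 MHz = 12 MHz.
Distinct values: {2 MHz, 9.5 MHz, 10 MHz, 12 MHz}.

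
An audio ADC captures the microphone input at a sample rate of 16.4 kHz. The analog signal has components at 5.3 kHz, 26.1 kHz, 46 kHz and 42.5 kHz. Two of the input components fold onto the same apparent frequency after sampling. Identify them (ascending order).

fs/2 = 8.2 kHz.
5.3 kHz ≤ fs/2 = 8.2 kHz, passes unchanged.
26.1 kHz mod fs = 9.7 kHz.
9.7 kHz > fs/2 = 8.2 kHz, folds to fs − 9.7 kHz = 6.7 kHz.
46 kHz mod fs = 13.2 kHz.
13.2 kHz > fs/2 = 8.2 kHz, folds to fs − 13.2 kHz = 3.2 kHz.
42.5 kHz mod fs = 9.7 kHz.
9.7 kHz > fs/2 = 8.2 kHz, folds to fs − 9.7 kHz = 6.7 kHz.
26.1 kHz and 42.5 kHz both map to 6.7 kHz.

26.1 kHz, 42.5 kHz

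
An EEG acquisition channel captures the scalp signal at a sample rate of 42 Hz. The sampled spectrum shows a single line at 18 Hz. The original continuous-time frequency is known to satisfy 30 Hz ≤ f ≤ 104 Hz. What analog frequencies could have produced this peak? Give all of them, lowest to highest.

Frequencies that alias to 18 Hz are k·fs ± 18 Hz for integer k ≥ 0.
k=0: 18 Hz.
k=1: 24 Hz, 60 Hz.
k=2: 66 Hz, 102 Hz.
k=3: 108 Hz, 144 Hz.
Within [30 Hz, 104 Hz]: 60 Hz, 66 Hz, 102 Hz.

60 Hz, 66 Hz, 102 Hz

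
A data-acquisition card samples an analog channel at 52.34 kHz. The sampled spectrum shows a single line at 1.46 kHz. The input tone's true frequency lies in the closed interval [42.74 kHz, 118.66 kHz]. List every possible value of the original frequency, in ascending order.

50.88 kHz, 53.8 kHz, 103.22 kHz, 106.14 kHz

Frequencies that alias to 1.46 kHz are k·fs ± 1.46 kHz for integer k ≥ 0.
k=0: 1.46 kHz.
k=1: 50.88 kHz, 53.8 kHz.
k=2: 103.22 kHz, 106.14 kHz.
k=3: 155.56 kHz, 158.48 kHz.
Within [42.74 kHz, 118.66 kHz]: 50.88 kHz, 53.8 kHz, 103.22 kHz, 106.14 kHz.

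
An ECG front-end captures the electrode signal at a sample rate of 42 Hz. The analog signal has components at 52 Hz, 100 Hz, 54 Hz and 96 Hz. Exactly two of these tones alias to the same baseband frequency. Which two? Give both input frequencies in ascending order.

fs/2 = 21 Hz.
52 Hz mod fs = 10 Hz.
10 Hz ≤ fs/2 = 21 Hz, appears at 10 Hz.
100 Hz mod fs = 16 Hz.
16 Hz ≤ fs/2 = 21 Hz, appears at 16 Hz.
54 Hz mod fs = 12 Hz.
12 Hz ≤ fs/2 = 21 Hz, appears at 12 Hz.
96 Hz mod fs = 12 Hz.
12 Hz ≤ fs/2 = 21 Hz, appears at 12 Hz.
54 Hz and 96 Hz both map to 12 Hz.

54 Hz, 96 Hz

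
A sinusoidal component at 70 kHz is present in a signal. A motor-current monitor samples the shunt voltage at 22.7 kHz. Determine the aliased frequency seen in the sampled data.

70 kHz mod fs = 1.9 kHz.
1.9 kHz ≤ fs/2 = 11.35 kHz, appears at 1.9 kHz.

1.9 kHz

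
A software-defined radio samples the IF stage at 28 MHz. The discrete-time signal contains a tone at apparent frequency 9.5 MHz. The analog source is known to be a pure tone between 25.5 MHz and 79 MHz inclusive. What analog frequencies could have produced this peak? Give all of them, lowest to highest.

Frequencies that alias to 9.5 MHz are k·fs ± 9.5 MHz for integer k ≥ 0.
k=0: 9.5 MHz.
k=1: 18.5 MHz, 37.5 MHz.
k=2: 46.5 MHz, 65.5 MHz.
k=3: 74.5 MHz, 93.5 MHz.
k=4: 102.5 MHz, 121.5 MHz.
Within [25.5 MHz, 79 MHz]: 37.5 MHz, 46.5 MHz, 65.5 MHz, 74.5 MHz.

37.5 MHz, 46.5 MHz, 65.5 MHz, 74.5 MHz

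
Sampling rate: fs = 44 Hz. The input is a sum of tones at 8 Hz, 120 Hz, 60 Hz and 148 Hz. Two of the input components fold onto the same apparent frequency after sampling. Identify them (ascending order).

60 Hz, 148 Hz

fs/2 = 22 Hz.
8 Hz ≤ fs/2 = 22 Hz, passes unchanged.
120 Hz mod fs = 32 Hz.
32 Hz > fs/2 = 22 Hz, folds to fs − 32 Hz = 12 Hz.
60 Hz mod fs = 16 Hz.
16 Hz ≤ fs/2 = 22 Hz, appears at 16 Hz.
148 Hz mod fs = 16 Hz.
16 Hz ≤ fs/2 = 22 Hz, appears at 16 Hz.
60 Hz and 148 Hz both map to 16 Hz.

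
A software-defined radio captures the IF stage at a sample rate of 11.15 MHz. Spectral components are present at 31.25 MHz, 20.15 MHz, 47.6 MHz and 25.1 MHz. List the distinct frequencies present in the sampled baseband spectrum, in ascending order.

fs/2 = 5.575 MHz.
31.25 MHz mod fs = 8.95 MHz.
8.95 MHz > fs/2 = 5.575 MHz, folds to fs − 8.95 MHz = 2.2 MHz.
20.15 MHz mod fs = 9 MHz.
9 MHz > fs/2 = 5.575 MHz, folds to fs − 9 MHz = 2.15 MHz.
47.6 MHz mod fs = 3 MHz.
3 MHz ≤ fs/2 = 5.575 MHz, appears at 3 MHz.
25.1 MHz mod fs = 2.8 MHz.
2.8 MHz ≤ fs/2 = 5.575 MHz, appears at 2.8 MHz.
Distinct values: {2.15 MHz, 2.2 MHz, 2.8 MHz, 3 MHz}.

2.15 MHz, 2.2 MHz, 2.8 MHz, 3 MHz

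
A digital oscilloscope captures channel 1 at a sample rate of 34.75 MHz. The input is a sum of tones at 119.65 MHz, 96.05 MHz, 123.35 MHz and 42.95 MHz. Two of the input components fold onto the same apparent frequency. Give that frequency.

fs/2 = 17.375 MHz.
119.65 MHz mod fs = 15.4 MHz.
15.4 MHz ≤ fs/2 = 17.375 MHz, appears at 15.4 MHz.
96.05 MHz mod fs = 26.55 MHz.
26.55 MHz > fs/2 = 17.375 MHz, folds to fs − 26.55 MHz = 8.2 MHz.
123.35 MHz mod fs = 19.1 MHz.
19.1 MHz > fs/2 = 17.375 MHz, folds to fs − 19.1 MHz = 15.65 MHz.
42.95 MHz mod fs = 8.2 MHz.
8.2 MHz ≤ fs/2 = 17.375 MHz, appears at 8.2 MHz.
42.95 MHz and 96.05 MHz both map to 8.2 MHz.

8.2 MHz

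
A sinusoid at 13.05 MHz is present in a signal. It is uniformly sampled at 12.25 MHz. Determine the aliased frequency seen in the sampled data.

0.8 MHz

13.05 MHz mod fs = 0.8 MHz.
0.8 MHz ≤ fs/2 = 6.125 MHz, appears at 0.8 MHz.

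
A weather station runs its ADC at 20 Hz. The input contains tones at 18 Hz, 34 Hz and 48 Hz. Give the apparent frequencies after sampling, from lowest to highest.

fs/2 = 10 Hz.
18 Hz > fs/2 = 10 Hz, folds to fs − 18 Hz = 2 Hz.
34 Hz mod fs = 14 Hz.
14 Hz > fs/2 = 10 Hz, folds to fs − 14 Hz = 6 Hz.
48 Hz mod fs = 8 Hz.
8 Hz ≤ fs/2 = 10 Hz, appears at 8 Hz.
Distinct values: {2 Hz, 6 Hz, 8 Hz}.

2 Hz, 6 Hz, 8 Hz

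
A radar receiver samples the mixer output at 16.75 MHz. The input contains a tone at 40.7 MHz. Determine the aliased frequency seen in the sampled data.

40.7 MHz mod fs = 7.2 MHz.
7.2 MHz ≤ fs/2 = 8.375 MHz, appears at 7.2 MHz.

7.2 MHz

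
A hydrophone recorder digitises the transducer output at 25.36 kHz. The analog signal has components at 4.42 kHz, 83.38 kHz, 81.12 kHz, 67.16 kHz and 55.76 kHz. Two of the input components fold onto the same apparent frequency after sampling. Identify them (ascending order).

55.76 kHz, 81.12 kHz

fs/2 = 12.68 kHz.
4.42 kHz ≤ fs/2 = 12.68 kHz, passes unchanged.
83.38 kHz mod fs = 7.3 kHz.
7.3 kHz ≤ fs/2 = 12.68 kHz, appears at 7.3 kHz.
81.12 kHz mod fs = 5.04 kHz.
5.04 kHz ≤ fs/2 = 12.68 kHz, appears at 5.04 kHz.
67.16 kHz mod fs = 16.44 kHz.
16.44 kHz > fs/2 = 12.68 kHz, folds to fs − 16.44 kHz = 8.92 kHz.
55.76 kHz mod fs = 5.04 kHz.
5.04 kHz ≤ fs/2 = 12.68 kHz, appears at 5.04 kHz.
55.76 kHz and 81.12 kHz both map to 5.04 kHz.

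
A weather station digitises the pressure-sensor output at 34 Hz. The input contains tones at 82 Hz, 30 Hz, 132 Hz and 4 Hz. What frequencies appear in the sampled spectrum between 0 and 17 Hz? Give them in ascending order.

fs/2 = 17 Hz.
82 Hz mod fs = 14 Hz.
14 Hz ≤ fs/2 = 17 Hz, appears at 14 Hz.
30 Hz > fs/2 = 17 Hz, folds to fs − 30 Hz = 4 Hz.
132 Hz mod fs = 30 Hz.
30 Hz > fs/2 = 17 Hz, folds to fs − 30 Hz = 4 Hz.
4 Hz ≤ fs/2 = 17 Hz, passes unchanged.
Distinct values: {4 Hz, 14 Hz}.

4 Hz, 14 Hz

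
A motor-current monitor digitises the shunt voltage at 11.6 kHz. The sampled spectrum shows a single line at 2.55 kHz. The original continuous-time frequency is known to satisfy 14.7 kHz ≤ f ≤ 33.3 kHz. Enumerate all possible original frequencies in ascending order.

Frequencies that alias to 2.55 kHz are k·fs ± 2.55 kHz for integer k ≥ 0.
k=0: 2.55 kHz.
k=1: 9.05 kHz, 14.15 kHz.
k=2: 20.65 kHz, 25.75 kHz.
k=3: 32.25 kHz, 37.35 kHz.
k=4: 43.85 kHz, 48.95 kHz.
Within [14.7 kHz, 33.3 kHz]: 20.65 kHz, 25.75 kHz, 32.25 kHz.

20.65 kHz, 25.75 kHz, 32.25 kHz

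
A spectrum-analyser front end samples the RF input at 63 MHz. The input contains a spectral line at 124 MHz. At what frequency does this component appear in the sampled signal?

2 MHz

124 MHz mod fs = 61 MHz.
61 MHz > fs/2 = 31.5 MHz, folds to fs − 61 MHz = 2 MHz.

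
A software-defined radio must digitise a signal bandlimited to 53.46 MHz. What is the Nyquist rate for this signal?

Nyquist rate = 2 × 53.46 MHz = 106.92 MHz.

106.92 MHz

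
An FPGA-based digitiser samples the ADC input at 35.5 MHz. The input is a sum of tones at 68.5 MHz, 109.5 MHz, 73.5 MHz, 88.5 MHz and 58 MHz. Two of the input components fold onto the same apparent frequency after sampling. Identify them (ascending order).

68.5 MHz, 73.5 MHz

fs/2 = 17.75 MHz.
68.5 MHz mod fs = 33 MHz.
33 MHz > fs/2 = 17.75 MHz, folds to fs − 33 MHz = 2.5 MHz.
109.5 MHz mod fs = 3 MHz.
3 MHz ≤ fs/2 = 17.75 MHz, appears at 3 MHz.
73.5 MHz mod fs = 2.5 MHz.
2.5 MHz ≤ fs/2 = 17.75 MHz, appears at 2.5 MHz.
88.5 MHz mod fs = 17.5 MHz.
17.5 MHz ≤ fs/2 = 17.75 MHz, appears at 17.5 MHz.
58 MHz mod fs = 22.5 MHz.
22.5 MHz > fs/2 = 17.75 MHz, folds to fs − 22.5 MHz = 13 MHz.
68.5 MHz and 73.5 MHz both map to 2.5 MHz.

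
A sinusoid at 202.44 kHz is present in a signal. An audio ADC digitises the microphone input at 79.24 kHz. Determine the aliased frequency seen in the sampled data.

35.28 kHz

202.44 kHz mod fs = 43.96 kHz.
43.96 kHz > fs/2 = 39.62 kHz, folds to fs − 43.96 kHz = 35.28 kHz.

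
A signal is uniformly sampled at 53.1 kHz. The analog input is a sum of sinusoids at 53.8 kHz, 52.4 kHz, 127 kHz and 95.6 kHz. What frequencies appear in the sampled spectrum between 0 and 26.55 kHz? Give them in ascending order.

fs/2 = 26.55 kHz.
53.8 kHz mod fs = 0.7 kHz.
0.7 kHz ≤ fs/2 = 26.55 kHz, appears at 0.7 kHz.
52.4 kHz > fs/2 = 26.55 kHz, folds to fs − 52.4 kHz = 0.7 kHz.
127 kHz mod fs = 20.8 kHz.
20.8 kHz ≤ fs/2 = 26.55 kHz, appears at 20.8 kHz.
95.6 kHz mod fs = 42.5 kHz.
42.5 kHz > fs/2 = 26.55 kHz, folds to fs − 42.5 kHz = 10.6 kHz.
Distinct values: {0.7 kHz, 10.6 kHz, 20.8 kHz}.

0.7 kHz, 10.6 kHz, 20.8 kHz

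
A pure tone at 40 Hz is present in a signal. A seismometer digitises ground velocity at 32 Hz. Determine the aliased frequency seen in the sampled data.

40 Hz mod fs = 8 Hz.
8 Hz ≤ fs/2 = 16 Hz, appears at 8 Hz.

8 Hz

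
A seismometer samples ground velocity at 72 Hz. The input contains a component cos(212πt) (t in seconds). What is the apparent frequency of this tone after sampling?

ω = 212π rad/s → f = ω/(2π) = 106 Hz.
106 Hz mod fs = 34 Hz.
34 Hz ≤ fs/2 = 36 Hz, appears at 34 Hz.

34 Hz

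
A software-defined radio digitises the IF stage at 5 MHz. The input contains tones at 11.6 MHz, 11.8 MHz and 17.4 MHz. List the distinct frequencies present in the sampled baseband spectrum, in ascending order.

1.6 MHz, 1.8 MHz, 2.4 MHz

fs/2 = 2.5 MHz.
11.6 MHz mod fs = 1.6 MHz.
1.6 MHz ≤ fs/2 = 2.5 MHz, appears at 1.6 MHz.
11.8 MHz mod fs = 1.8 MHz.
1.8 MHz ≤ fs/2 = 2.5 MHz, appears at 1.8 MHz.
17.4 MHz mod fs = 2.4 MHz.
2.4 MHz ≤ fs/2 = 2.5 MHz, appears at 2.4 MHz.
Distinct values: {1.6 MHz, 1.8 MHz, 2.4 MHz}.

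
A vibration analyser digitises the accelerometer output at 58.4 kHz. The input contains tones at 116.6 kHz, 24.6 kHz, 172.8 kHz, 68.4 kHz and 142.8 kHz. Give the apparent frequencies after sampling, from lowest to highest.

0.2 kHz, 2.4 kHz, 10 kHz, 24.6 kHz, 26 kHz

fs/2 = 29.2 kHz.
116.6 kHz mod fs = 58.2 kHz.
58.2 kHz > fs/2 = 29.2 kHz, folds to fs − 58.2 kHz = 0.2 kHz.
24.6 kHz ≤ fs/2 = 29.2 kHz, passes unchanged.
172.8 kHz mod fs = 56 kHz.
56 kHz > fs/2 = 29.2 kHz, folds to fs − 56 kHz = 2.4 kHz.
68.4 kHz mod fs = 10 kHz.
10 kHz ≤ fs/2 = 29.2 kHz, appears at 10 kHz.
142.8 kHz mod fs = 26 kHz.
26 kHz ≤ fs/2 = 29.2 kHz, appears at 26 kHz.
Distinct values: {0.2 kHz, 2.4 kHz, 10 kHz, 24.6 kHz, 26 kHz}.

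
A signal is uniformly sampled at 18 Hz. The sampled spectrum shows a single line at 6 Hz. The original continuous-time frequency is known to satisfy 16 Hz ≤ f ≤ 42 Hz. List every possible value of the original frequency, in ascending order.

24 Hz, 30 Hz, 42 Hz

Frequencies that alias to 6 Hz are k·fs ± 6 Hz for integer k ≥ 0.
k=0: 6 Hz.
k=1: 12 Hz, 24 Hz.
k=2: 30 Hz, 42 Hz.
k=3: 48 Hz, 60 Hz.
Within [16 Hz, 42 Hz]: 24 Hz, 30 Hz, 42 Hz.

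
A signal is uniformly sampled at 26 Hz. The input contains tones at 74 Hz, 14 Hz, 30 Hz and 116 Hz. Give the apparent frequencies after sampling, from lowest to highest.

fs/2 = 13 Hz.
74 Hz mod fs = 22 Hz.
22 Hz > fs/2 = 13 Hz, folds to fs − 22 Hz = 4 Hz.
14 Hz > fs/2 = 13 Hz, folds to fs − 14 Hz = 12 Hz.
30 Hz mod fs = 4 Hz.
4 Hz ≤ fs/2 = 13 Hz, appears at 4 Hz.
116 Hz mod fs = 12 Hz.
12 Hz ≤ fs/2 = 13 Hz, appears at 12 Hz.
Distinct values: {4 Hz, 12 Hz}.

4 Hz, 12 Hz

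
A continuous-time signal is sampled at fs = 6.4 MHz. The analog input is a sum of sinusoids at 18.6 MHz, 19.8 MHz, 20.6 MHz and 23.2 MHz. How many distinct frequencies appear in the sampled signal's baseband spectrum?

fs/2 = 3.2 MHz.
18.6 MHz mod fs = 5.8 MHz.
5.8 MHz > fs/2 = 3.2 MHz, folds to fs − 5.8 MHz = 0.6 MHz.
19.8 MHz mod fs = 0.6 MHz.
0.6 MHz ≤ fs/2 = 3.2 MHz, appears at 0.6 MHz.
20.6 MHz mod fs = 1.4 MHz.
1.4 MHz ≤ fs/2 = 3.2 MHz, appears at 1.4 MHz.
23.2 MHz mod fs = 4 MHz.
4 MHz > fs/2 = 3.2 MHz, folds to fs − 4 MHz = 2.4 MHz.
Distinct values: {0.6 MHz, 1.4 MHz, 2.4 MHz} → 3.

3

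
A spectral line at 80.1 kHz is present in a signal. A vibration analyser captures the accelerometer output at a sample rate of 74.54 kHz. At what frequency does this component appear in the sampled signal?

80.1 kHz mod fs = 5.56 kHz.
5.56 kHz ≤ fs/2 = 37.27 kHz, appears at 5.56 kHz.

5.56 kHz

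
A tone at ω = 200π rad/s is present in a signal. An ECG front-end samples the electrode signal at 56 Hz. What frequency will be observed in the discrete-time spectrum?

ω = 200π rad/s → f = ω/(2π) = 100 Hz.
100 Hz mod fs = 44 Hz.
44 Hz > fs/2 = 28 Hz, folds to fs − 44 Hz = 12 Hz.

12 Hz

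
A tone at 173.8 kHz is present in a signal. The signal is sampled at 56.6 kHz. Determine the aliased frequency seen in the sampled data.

4 kHz

173.8 kHz mod fs = 4 kHz.
4 kHz ≤ fs/2 = 28.3 kHz, appears at 4 kHz.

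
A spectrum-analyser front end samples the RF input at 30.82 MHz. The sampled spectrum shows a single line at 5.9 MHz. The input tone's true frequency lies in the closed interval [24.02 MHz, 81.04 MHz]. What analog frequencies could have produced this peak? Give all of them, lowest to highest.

Frequencies that alias to 5.9 MHz are k·fs ± 5.9 MHz for integer k ≥ 0.
k=0: 5.9 MHz.
k=1: 24.92 MHz, 36.72 MHz.
k=2: 55.74 MHz, 67.54 MHz.
k=3: 86.56 MHz, 98.36 MHz.
Within [24.02 MHz, 81.04 MHz]: 24.92 MHz, 36.72 MHz, 55.74 MHz, 67.54 MHz.

24.92 MHz, 36.72 MHz, 55.74 MHz, 67.54 MHz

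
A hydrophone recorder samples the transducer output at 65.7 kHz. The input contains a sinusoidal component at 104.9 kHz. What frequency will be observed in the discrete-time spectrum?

26.5 kHz

104.9 kHz mod fs = 39.2 kHz.
39.2 kHz > fs/2 = 32.85 kHz, folds to fs − 39.2 kHz = 26.5 kHz.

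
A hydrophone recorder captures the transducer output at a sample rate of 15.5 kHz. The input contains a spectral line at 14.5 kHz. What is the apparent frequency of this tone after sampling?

14.5 kHz > fs/2 = 7.75 kHz, folds to fs − 14.5 kHz = 1 kHz.

1 kHz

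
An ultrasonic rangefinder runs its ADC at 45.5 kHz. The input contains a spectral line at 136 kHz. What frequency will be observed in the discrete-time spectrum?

136 kHz mod fs = 45 kHz.
45 kHz > fs/2 = 22.75 kHz, folds to fs − 45 kHz = 0.5 kHz.

0.5 kHz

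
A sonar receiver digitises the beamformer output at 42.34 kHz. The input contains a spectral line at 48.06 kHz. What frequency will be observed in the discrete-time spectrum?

5.72 kHz

48.06 kHz mod fs = 5.72 kHz.
5.72 kHz ≤ fs/2 = 21.17 kHz, appears at 5.72 kHz.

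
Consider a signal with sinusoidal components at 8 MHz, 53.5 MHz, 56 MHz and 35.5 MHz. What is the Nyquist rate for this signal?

112 MHz

Highest-frequency component: 56 MHz.
Nyquist rate = 2 × 56 MHz = 112 MHz.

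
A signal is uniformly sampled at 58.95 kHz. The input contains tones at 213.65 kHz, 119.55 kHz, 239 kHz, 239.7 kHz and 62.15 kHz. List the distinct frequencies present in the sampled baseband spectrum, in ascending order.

fs/2 = 29.475 kHz.
213.65 kHz mod fs = 36.8 kHz.
36.8 kHz > fs/2 = 29.475 kHz, folds to fs − 36.8 kHz = 22.15 kHz.
119.55 kHz mod fs = 1.65 kHz.
1.65 kHz ≤ fs/2 = 29.475 kHz, appears at 1.65 kHz.
239 kHz mod fs = 3.2 kHz.
3.2 kHz ≤ fs/2 = 29.475 kHz, appears at 3.2 kHz.
239.7 kHz mod fs = 3.9 kHz.
3.9 kHz ≤ fs/2 = 29.475 kHz, appears at 3.9 kHz.
62.15 kHz mod fs = 3.2 kHz.
3.2 kHz ≤ fs/2 = 29.475 kHz, appears at 3.2 kHz.
Distinct values: {1.65 kHz, 3.2 kHz, 3.9 kHz, 22.15 kHz}.

1.65 kHz, 3.2 kHz, 3.9 kHz, 22.15 kHz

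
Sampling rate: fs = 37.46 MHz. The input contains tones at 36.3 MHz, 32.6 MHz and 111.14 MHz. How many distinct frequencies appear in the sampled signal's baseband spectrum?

3

fs/2 = 18.73 MHz.
36.3 MHz > fs/2 = 18.73 MHz, folds to fs − 36.3 MHz = 1.16 MHz.
32.6 MHz > fs/2 = 18.73 MHz, folds to fs − 32.6 MHz = 4.86 MHz.
111.14 MHz mod fs = 36.22 MHz.
36.22 MHz > fs/2 = 18.73 MHz, folds to fs − 36.22 MHz = 1.24 MHz.
Distinct values: {1.16 MHz, 1.24 MHz, 4.86 MHz} → 3.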